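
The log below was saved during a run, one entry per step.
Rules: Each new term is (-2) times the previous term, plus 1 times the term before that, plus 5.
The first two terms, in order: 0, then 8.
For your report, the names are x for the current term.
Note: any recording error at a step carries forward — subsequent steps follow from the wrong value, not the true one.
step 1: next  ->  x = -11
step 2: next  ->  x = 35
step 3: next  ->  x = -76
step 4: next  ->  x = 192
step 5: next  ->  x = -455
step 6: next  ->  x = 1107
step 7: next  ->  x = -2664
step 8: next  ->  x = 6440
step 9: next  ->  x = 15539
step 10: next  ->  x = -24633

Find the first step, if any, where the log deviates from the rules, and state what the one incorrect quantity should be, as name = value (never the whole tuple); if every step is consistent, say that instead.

Step 1: x = -2*(8) + (1)*(0) + (5) = -11 — agrees with the log.
Step 2: x = -2*(-11) + (1)*(8) + (5) = 35 — checks out.
Step 3: x = -2*(35) + (1)*(-11) + (5) = -76 — exactly as logged.
Step 4: x = -2*(-76) + (1)*(35) + (5) = 192 — in agreement.
Step 5: x = -2*(192) + (1)*(-76) + (5) = -455 — consistent with the log.
Step 6: x = -2*(-455) + (1)*(192) + (5) = 1107 — matches.
Step 7: x = -2*(1107) + (1)*(-455) + (5) = -2664 — verified.
Step 8: x = -2*(-2664) + (1)*(1107) + (5) = 6440 — exactly as logged.
Step 9: x = -2*(6440) + (1)*(-2664) + (5) = -15539 — the entry is off here.
So the first discrepancy is step 9, where the right value is x = -15539.

step 9, x = -15539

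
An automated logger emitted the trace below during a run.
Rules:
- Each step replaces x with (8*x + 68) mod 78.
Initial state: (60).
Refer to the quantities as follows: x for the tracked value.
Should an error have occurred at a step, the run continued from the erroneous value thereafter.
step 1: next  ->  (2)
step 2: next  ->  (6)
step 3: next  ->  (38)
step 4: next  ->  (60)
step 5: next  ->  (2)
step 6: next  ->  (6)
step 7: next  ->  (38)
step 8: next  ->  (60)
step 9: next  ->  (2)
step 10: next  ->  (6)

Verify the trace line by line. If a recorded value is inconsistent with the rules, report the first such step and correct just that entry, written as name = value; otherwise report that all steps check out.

no error

Recomputing the run from the initial state:
step 1: x = 2
step 2: x = 6
step 3: x = 38
step 4: x = 60
step 5: x = 2
step 6: x = 6
step 7: x = 38
step 8: x = 60
step 9: x = 2
step 10: x = 6
This matches the trace at every step.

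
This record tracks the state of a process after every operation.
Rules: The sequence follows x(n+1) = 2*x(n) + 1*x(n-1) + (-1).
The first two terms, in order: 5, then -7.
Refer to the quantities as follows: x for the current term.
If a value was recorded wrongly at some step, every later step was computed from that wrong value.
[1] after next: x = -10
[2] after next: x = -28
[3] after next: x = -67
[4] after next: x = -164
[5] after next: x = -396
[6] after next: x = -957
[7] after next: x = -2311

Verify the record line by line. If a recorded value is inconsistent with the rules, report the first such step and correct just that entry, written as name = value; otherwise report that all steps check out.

1. x = 2*(-7) + (1)*(5) + (-1) = -10 (agrees with the record)
2. x = 2*(-10) + (1)*(-7) + (-1) = -28 (exactly as logged)
3. x = 2*(-28) + (1)*(-10) + (-1) = -67 (no discrepancy)
4. x = 2*(-67) + (1)*(-28) + (-1) = -163 (the record disagrees here)
Step 4 is the first one off; corrected, x = -163.

step 4, x = -163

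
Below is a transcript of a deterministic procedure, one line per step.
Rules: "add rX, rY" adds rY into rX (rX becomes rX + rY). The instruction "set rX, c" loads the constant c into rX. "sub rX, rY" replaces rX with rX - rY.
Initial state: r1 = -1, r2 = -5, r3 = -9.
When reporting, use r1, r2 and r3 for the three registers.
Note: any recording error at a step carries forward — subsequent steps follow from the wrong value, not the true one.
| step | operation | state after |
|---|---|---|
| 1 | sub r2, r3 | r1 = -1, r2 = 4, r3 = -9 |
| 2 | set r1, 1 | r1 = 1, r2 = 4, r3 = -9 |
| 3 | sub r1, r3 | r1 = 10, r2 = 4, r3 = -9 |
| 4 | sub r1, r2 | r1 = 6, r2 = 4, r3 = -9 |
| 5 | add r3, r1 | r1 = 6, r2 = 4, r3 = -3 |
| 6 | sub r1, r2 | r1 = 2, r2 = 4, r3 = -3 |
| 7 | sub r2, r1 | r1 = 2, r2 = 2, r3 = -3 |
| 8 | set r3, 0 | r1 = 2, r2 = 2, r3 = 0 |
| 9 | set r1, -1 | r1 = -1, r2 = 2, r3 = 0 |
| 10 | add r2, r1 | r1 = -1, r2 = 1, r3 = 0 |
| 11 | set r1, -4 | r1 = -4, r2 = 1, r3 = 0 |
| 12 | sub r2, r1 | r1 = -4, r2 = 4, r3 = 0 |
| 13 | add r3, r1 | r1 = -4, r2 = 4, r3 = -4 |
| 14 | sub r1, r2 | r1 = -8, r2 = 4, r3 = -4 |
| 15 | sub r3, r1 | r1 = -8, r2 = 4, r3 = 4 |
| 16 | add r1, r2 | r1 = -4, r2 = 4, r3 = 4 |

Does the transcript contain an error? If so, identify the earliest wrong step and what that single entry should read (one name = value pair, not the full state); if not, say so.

step 12, r2 = 5

1. r2 = -5 - -9 = 4 (checks out)
2. r1 = 1 (checks out)
3. r1 = 1 - -9 = 10 (no discrepancy)
4. r1 = 10 - 4 = 6 (checks out)
5. r3 = -9 + 6 = -3 (in agreement)
6. r1 = 6 - 4 = 2 (in agreement)
7. r2 = 4 - 2 = 2 (agrees with the transcript)
8. r3 = 0 (same as recorded)
9. r1 = -1 (verified)
10. r2 = 2 + -1 = 1 (checks out)
11. r1 = -4 (verified)
12. r2 = 1 - -4 = 5 (this is not what the transcript shows)
First deviation found at step 12; the corrected entry is r2 = 5.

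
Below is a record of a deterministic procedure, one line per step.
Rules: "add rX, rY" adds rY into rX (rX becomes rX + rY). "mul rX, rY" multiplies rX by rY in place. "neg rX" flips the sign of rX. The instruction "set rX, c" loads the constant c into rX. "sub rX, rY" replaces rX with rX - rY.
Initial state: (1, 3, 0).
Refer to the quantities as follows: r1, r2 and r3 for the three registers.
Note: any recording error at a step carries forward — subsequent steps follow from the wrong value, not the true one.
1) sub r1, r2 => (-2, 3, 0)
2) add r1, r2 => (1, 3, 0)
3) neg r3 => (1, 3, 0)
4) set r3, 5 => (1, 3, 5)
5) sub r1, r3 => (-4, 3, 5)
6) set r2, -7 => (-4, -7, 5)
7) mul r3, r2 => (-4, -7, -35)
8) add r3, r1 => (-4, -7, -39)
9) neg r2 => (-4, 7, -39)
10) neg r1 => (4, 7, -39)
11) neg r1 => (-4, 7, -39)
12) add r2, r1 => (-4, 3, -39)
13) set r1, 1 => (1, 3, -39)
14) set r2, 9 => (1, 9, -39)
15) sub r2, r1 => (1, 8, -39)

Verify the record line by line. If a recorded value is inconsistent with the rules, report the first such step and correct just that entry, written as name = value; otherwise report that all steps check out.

no error

Step 1: r1 = 1 - 3 = -2 — confirmed correct.
Step 2: r1 = -2 + 3 = 1 — verified.
Step 3: r3 = -(0) = 0 — checks out.
Step 4: r3 = 5 — checks out.
Step 5: r1 = 1 - 5 = -4 — matches.
Step 6: r2 = -7 — same as recorded.
Step 7: r3 = 5 * -7 = -35 — checks out.
Step 8: r3 = -35 + -4 = -39 — same as recorded.
Step 9: r2 = -(-7) = 7 — confirmed correct.
Step 10: r1 = -(-4) = 4 — agrees with the record.
Step 11: r1 = -(4) = -4 — no discrepancy.
Step 12: r2 = 7 + -4 = 3 — verified.
Step 13: r1 = 1 — exactly as logged.
Step 14: r2 = 9 — in agreement.
Step 15: r2 = 9 - 1 = 8 — consistent with the record.
Each recorded entry agrees with the recomputation.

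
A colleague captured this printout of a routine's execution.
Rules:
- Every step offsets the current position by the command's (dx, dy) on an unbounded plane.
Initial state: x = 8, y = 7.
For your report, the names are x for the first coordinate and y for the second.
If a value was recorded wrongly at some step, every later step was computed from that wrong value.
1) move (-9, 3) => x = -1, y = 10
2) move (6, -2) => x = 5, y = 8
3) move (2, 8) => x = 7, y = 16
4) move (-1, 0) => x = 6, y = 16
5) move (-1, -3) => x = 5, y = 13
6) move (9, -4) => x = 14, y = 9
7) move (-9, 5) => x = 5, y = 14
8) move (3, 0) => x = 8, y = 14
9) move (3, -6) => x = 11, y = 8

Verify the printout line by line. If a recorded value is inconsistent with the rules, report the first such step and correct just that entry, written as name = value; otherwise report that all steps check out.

Recomputing the run from the initial state:
step 1: x = -1, y = 10
step 2: x = 5, y = 8
step 3: x = 7, y = 16
step 4: x = 6, y = 16
step 5: x = 5, y = 13
step 6: x = 14, y = 9
step 7: x = 5, y = 14
step 8: x = 8, y = 14
step 9: x = 11, y = 8
This matches the printout at every step.

no error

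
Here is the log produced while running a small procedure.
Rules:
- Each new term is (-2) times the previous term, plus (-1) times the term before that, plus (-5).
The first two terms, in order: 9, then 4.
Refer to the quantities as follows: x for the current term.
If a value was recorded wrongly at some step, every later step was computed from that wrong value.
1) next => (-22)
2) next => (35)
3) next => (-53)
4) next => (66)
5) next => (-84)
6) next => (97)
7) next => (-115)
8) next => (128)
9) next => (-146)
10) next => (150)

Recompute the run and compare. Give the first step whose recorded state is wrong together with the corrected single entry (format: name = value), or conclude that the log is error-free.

step 1: x = -2*(4) + (-1)*(9) + (-5) = -22 -> same as recorded
step 2: x = -2*(-22) + (-1)*(4) + (-5) = 35 -> consistent with the log
step 3: x = -2*(35) + (-1)*(-22) + (-5) = -53 -> in agreement
step 4: x = -2*(-53) + (-1)*(35) + (-5) = 66 -> verified
step 5: x = -2*(66) + (-1)*(-53) + (-5) = -84 -> no discrepancy
step 6: x = -2*(-84) + (-1)*(66) + (-5) = 97 -> matches
step 7: x = -2*(97) + (-1)*(-84) + (-5) = -115 -> exactly as logged
step 8: x = -2*(-115) + (-1)*(97) + (-5) = 128 -> matches
step 9: x = -2*(128) + (-1)*(-115) + (-5) = -146 -> confirmed correct
step 10: x = -2*(-146) + (-1)*(128) + (-5) = 159 -> the entry is off here
First deviation found at step 10; the corrected entry is x = 159.

step 10, x = 159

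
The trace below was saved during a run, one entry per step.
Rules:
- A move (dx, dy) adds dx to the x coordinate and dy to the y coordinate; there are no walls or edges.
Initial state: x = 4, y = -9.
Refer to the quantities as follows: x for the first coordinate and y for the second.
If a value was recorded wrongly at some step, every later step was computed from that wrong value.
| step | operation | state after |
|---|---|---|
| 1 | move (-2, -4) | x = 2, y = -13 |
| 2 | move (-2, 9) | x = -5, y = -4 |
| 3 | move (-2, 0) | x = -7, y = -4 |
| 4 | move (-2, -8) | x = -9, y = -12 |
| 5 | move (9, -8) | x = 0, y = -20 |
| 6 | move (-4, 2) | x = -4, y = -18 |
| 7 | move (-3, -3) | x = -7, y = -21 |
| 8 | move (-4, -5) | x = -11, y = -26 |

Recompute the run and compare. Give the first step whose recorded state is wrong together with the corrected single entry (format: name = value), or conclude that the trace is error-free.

1. x = 4 + (-2) = 2, y = -9 + (-4) = -13 (confirmed correct)
2. x = 2 + (-2) = 0, y = -13 + (9) = -4 (not what was recorded)
That makes step 2 the first incorrect line — x = 0 is what it should show.

step 2, x = 0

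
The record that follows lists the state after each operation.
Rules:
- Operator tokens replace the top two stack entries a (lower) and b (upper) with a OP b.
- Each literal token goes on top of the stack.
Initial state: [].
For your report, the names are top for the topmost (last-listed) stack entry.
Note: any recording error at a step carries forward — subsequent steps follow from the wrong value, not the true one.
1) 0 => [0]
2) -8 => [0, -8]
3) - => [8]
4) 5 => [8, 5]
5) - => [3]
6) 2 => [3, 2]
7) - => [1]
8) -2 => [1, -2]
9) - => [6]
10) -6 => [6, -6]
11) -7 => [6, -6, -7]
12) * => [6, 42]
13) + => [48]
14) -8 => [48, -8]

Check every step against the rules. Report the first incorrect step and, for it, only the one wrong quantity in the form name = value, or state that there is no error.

Recomputing the run from the initial state:
step 1: [0]
step 2: [0, -8]
step 3: [8]
step 4: [8, 5]
step 5: [3]
step 6: [3, 2]
step 7: [1]
step 8: [1, -2]
step 9: [3]
step 10: [3, -6]
step 11: [3, -6, -7]
step 12: [3, 42]
step 13: [45]
step 14: [45, -8]
The first disagreement with the record is at step 9, where the value should be top = 3.

step 9, top = 3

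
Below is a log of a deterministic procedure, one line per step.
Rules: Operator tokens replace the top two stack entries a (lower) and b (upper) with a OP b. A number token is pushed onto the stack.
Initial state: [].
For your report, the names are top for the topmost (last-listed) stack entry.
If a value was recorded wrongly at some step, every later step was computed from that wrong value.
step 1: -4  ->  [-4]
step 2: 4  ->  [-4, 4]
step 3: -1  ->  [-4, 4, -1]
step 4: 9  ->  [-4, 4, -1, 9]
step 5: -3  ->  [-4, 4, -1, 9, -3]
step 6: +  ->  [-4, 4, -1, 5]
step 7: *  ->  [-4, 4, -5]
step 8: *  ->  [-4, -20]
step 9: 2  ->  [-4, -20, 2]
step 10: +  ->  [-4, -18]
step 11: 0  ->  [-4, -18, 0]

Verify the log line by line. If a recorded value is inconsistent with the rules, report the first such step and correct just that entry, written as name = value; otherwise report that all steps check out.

Recomputing the run from the initial state:
step 1: [-4]
step 2: [-4, 4]
step 3: [-4, 4, -1]
step 4: [-4, 4, -1, 9]
step 5: [-4, 4, -1, 9, -3]
step 6: [-4, 4, -1, 6]
step 7: [-4, 4, -6]
step 8: [-4, -24]
step 9: [-4, -24, 2]
step 10: [-4, -22]
step 11: [-4, -22, 0]
The first disagreement with the log is at step 6, where the value should be top = 6.

step 6, top = 6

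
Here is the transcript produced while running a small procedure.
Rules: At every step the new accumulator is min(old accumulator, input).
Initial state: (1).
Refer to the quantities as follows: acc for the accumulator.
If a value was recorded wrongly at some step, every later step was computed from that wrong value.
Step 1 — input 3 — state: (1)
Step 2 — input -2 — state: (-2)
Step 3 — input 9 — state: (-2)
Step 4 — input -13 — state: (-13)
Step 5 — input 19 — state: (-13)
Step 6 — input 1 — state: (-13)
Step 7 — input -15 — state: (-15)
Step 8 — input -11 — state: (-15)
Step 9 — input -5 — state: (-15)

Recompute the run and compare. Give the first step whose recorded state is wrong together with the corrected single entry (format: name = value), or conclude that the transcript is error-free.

Recomputing the run from the initial state:
step 1: acc = 1
step 2: acc = -2
step 3: acc = -2
step 4: acc = -13
step 5: acc = -13
step 6: acc = -13
step 7: acc = -15
step 8: acc = -15
step 9: acc = -15
This matches the transcript at every step.

no error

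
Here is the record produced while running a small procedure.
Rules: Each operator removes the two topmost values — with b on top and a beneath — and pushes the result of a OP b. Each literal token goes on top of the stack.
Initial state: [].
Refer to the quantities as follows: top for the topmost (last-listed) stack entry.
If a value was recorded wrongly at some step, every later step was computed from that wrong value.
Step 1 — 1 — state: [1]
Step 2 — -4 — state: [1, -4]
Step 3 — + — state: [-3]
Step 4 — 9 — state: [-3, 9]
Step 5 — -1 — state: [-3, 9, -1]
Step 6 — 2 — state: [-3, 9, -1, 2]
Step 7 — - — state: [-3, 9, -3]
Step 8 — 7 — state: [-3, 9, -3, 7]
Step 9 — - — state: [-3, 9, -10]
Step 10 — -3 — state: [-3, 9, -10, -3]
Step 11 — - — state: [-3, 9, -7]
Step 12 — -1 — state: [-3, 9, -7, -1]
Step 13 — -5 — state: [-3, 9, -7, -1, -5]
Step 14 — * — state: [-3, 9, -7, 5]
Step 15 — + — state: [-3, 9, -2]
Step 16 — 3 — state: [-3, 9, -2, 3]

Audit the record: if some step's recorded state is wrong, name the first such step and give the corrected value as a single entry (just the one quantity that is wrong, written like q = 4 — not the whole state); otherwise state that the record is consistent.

no error

1. push 1: top = 1 (exactly as logged)
2. push -4: top = -4 (verified)
3. 1 + -4 = -3 (checks out)
4. push 9: top = 9 (exactly as logged)
5. push -1: top = -1 (matches)
6. push 2: top = 2 (in agreement)
7. -1 - 2 = -3 (same as recorded)
8. push 7: top = 7 (verified)
9. -3 - 7 = -10 (checks out)
10. push -3: top = -3 (same as recorded)
11. -10 - -3 = -7 (verified)
12. push -1: top = -1 (confirmed correct)
13. push -5: top = -5 (in agreement)
14. -1 * -5 = 5 (verified)
15. -7 + 5 = -2 (matches)
16. push 3: top = 3 (matches)
All steps check out; nothing to correct.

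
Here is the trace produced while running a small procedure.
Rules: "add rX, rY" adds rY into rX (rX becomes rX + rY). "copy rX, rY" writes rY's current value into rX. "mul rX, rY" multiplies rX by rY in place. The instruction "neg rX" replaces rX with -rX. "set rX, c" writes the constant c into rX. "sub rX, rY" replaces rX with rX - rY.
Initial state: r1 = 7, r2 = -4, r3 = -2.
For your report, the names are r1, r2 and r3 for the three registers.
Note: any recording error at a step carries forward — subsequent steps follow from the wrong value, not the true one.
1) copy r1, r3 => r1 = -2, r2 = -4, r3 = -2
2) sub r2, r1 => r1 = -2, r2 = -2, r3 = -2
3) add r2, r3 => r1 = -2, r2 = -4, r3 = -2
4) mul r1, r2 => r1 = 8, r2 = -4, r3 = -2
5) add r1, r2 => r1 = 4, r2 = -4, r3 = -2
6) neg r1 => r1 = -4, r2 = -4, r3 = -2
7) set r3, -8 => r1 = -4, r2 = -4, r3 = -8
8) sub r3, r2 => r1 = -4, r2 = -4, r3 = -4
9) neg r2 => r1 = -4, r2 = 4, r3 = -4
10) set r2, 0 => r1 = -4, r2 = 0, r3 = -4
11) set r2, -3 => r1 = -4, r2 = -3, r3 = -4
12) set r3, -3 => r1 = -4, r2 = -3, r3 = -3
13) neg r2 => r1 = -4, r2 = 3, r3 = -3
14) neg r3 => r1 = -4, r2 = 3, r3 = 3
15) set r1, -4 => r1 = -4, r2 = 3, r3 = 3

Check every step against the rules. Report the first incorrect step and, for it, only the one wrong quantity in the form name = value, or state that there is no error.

Recomputing the run from the initial state:
step 1: r1 = -2, r2 = -4, r3 = -2
step 2: r1 = -2, r2 = -2, r3 = -2
step 3: r1 = -2, r2 = -4, r3 = -2
step 4: r1 = 8, r2 = -4, r3 = -2
step 5: r1 = 4, r2 = -4, r3 = -2
step 6: r1 = -4, r2 = -4, r3 = -2
step 7: r1 = -4, r2 = -4, r3 = -8
step 8: r1 = -4, r2 = -4, r3 = -4
step 9: r1 = -4, r2 = 4, r3 = -4
step 10: r1 = -4, r2 = 0, r3 = -4
step 11: r1 = -4, r2 = -3, r3 = -4
step 12: r1 = -4, r2 = -3, r3 = -3
step 13: r1 = -4, r2 = 3, r3 = -3
step 14: r1 = -4, r2 = 3, r3 = 3
step 15: r1 = -4, r2 = 3, r3 = 3
This matches the trace at every step.

no error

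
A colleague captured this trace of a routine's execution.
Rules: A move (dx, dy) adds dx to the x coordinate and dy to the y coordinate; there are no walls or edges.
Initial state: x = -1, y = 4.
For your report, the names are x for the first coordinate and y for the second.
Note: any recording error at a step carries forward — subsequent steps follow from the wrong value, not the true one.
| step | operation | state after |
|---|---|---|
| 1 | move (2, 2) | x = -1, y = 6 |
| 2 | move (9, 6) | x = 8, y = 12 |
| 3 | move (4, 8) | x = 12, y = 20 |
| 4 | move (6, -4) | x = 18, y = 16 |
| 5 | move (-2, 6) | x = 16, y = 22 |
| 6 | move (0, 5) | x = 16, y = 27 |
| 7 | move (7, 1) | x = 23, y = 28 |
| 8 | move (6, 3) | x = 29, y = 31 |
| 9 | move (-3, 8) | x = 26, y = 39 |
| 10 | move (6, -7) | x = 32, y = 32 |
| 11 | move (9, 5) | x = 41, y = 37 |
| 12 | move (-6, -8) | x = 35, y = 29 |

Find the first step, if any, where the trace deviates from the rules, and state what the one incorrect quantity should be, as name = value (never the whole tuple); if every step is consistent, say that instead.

step 1, x = 1

step 1: x = -1 + (2) = 1, y = 4 + (2) = 6 -> the recorded entry deviates here
So the first discrepancy is step 1, where the right value is x = 1.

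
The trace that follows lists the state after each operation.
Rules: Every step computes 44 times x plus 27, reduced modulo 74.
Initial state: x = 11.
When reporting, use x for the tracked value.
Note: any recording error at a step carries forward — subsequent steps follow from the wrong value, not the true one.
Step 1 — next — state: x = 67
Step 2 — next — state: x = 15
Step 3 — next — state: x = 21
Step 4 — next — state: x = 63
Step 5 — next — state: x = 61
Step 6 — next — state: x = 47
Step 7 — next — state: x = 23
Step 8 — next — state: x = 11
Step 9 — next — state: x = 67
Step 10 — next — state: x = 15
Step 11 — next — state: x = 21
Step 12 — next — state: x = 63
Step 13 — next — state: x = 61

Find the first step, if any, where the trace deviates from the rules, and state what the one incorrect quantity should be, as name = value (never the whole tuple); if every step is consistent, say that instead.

step 8, x = 3

Step 1: x = (44*11 + 27) mod 74 = 67 — verified.
Step 2: x = (44*67 + 27) mod 74 = 15 — no discrepancy.
Step 3: x = (44*15 + 27) mod 74 = 21 — consistent with the trace.
Step 4: x = (44*21 + 27) mod 74 = 63 — confirmed correct.
Step 5: x = (44*63 + 27) mod 74 = 61 — consistent with the trace.
Step 6: x = (44*61 + 27) mod 74 = 47 — exactly as logged.
Step 7: x = (44*47 + 27) mod 74 = 23 — checks out.
Step 8: x = (44*23 + 27) mod 74 = 3 — the trace has a different value.
Conclusion: step 8 carries the first error; the entry should be x = 3.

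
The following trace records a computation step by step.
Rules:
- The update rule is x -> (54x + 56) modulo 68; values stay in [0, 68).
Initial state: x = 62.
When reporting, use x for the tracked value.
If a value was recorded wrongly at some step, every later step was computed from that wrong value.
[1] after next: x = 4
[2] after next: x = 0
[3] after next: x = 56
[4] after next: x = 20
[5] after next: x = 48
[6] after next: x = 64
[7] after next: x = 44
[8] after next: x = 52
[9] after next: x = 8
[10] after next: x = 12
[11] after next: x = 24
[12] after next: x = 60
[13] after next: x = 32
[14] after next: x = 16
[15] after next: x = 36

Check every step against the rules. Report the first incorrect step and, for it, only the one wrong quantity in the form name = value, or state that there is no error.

step 1: x = (54*62 + 56) mod 68 = 4 -> checks out
step 2: x = (54*4 + 56) mod 68 = 0 -> consistent with the trace
step 3: x = (54*0 + 56) mod 68 = 56 -> in agreement
step 4: x = (54*56 + 56) mod 68 = 20 -> no discrepancy
step 5: x = (54*20 + 56) mod 68 = 48 -> matches
step 6: x = (54*48 + 56) mod 68 = 64 -> same as recorded
step 7: x = (54*64 + 56) mod 68 = 44 -> verified
step 8: x = (54*44 + 56) mod 68 = 52 -> checks out
step 9: x = (54*52 + 56) mod 68 = 8 -> checks out
step 10: x = (54*8 + 56) mod 68 = 12 -> exactly as logged
step 11: x = (54*12 + 56) mod 68 = 24 -> checks out
step 12: x = (54*24 + 56) mod 68 = 60 -> consistent with the trace
step 13: x = (54*60 + 56) mod 68 = 32 -> checks out
step 14: x = (54*32 + 56) mod 68 = 16 -> exactly as logged
step 15: x = (54*16 + 56) mod 68 = 36 -> checks out
No step deviates from the rules.

no error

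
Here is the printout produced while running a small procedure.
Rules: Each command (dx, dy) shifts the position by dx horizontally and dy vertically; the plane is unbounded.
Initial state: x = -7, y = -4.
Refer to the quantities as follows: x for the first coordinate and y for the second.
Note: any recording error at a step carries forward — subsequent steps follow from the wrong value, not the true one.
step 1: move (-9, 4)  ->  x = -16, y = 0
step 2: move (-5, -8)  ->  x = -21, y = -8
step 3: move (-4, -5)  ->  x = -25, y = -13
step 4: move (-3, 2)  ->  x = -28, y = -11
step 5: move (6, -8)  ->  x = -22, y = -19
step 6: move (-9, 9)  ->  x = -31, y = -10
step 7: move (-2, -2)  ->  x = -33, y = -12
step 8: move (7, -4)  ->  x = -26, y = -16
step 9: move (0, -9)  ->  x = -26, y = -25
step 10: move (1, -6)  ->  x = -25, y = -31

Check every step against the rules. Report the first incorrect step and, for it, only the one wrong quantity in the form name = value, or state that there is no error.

Recomputing the run from the initial state:
step 1: x = -16, y = 0
step 2: x = -21, y = -8
step 3: x = -25, y = -13
step 4: x = -28, y = -11
step 5: x = -22, y = -19
step 6: x = -31, y = -10
step 7: x = -33, y = -12
step 8: x = -26, y = -16
step 9: x = -26, y = -25
step 10: x = -25, y = -31
This matches the printout at every step.

no error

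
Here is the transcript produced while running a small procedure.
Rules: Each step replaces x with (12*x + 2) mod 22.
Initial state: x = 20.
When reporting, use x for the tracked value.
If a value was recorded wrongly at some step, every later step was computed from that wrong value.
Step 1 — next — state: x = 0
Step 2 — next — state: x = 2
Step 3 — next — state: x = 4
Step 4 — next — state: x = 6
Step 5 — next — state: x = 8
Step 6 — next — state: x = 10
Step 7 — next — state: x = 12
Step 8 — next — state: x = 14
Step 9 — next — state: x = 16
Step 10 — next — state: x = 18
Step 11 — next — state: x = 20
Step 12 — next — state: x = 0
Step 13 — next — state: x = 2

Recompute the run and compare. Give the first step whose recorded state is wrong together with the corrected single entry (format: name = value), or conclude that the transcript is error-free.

no error

1. x = (12*20 + 2) mod 22 = 0 (exactly as logged)
2. x = (12*0 + 2) mod 22 = 2 (checks out)
3. x = (12*2 + 2) mod 22 = 4 (exactly as logged)
4. x = (12*4 + 2) mod 22 = 6 (exactly as logged)
5. x = (12*6 + 2) mod 22 = 8 (same as recorded)
6. x = (12*8 + 2) mod 22 = 10 (same as recorded)
7. x = (12*10 + 2) mod 22 = 12 (agrees with the transcript)
8. x = (12*12 + 2) mod 22 = 14 (in agreement)
9. x = (12*14 + 2) mod 22 = 16 (verified)
10. x = (12*16 + 2) mod 22 = 18 (no discrepancy)
11. x = (12*18 + 2) mod 22 = 20 (in agreement)
12. x = (12*20 + 2) mod 22 = 0 (consistent with the transcript)
13. x = (12*0 + 2) mod 22 = 2 (verified)
All entries verified; no error found.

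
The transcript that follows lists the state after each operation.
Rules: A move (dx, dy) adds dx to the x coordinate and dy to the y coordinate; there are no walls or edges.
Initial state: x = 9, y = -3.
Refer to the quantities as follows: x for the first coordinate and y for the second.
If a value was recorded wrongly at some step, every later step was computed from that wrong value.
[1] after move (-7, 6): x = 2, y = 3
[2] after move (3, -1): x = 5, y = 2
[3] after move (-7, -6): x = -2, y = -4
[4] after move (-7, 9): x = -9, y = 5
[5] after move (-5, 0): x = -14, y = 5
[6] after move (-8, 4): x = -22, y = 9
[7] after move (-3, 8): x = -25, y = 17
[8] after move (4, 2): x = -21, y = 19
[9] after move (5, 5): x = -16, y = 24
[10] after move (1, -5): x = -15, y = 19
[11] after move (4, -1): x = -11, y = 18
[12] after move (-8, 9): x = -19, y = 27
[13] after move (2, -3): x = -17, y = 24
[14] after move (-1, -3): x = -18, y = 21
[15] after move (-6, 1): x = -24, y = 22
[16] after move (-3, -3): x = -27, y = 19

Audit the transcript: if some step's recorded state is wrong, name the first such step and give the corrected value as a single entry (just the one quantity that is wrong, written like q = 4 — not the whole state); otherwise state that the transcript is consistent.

Step 1: x = 9 + (-7) = 2, y = -3 + (6) = 3 — consistent with the transcript.
Step 2: x = 2 + (3) = 5, y = 3 + (-1) = 2 — same as recorded.
Step 3: x = 5 + (-7) = -2, y = 2 + (-6) = -4 — consistent with the transcript.
Step 4: x = -2 + (-7) = -9, y = -4 + (9) = 5 — in agreement.
Step 5: x = -9 + (-5) = -14, y = 5 + (0) = 5 — consistent with the transcript.
Step 6: x = -14 + (-8) = -22, y = 5 + (4) = 9 — consistent with the transcript.
Step 7: x = -22 + (-3) = -25, y = 9 + (8) = 17 — confirmed correct.
Step 8: x = -25 + (4) = -21, y = 17 + (2) = 19 — verified.
Step 9: x = -21 + (5) = -16, y = 19 + (5) = 24 — consistent with the transcript.
Step 10: x = -16 + (1) = -15, y = 24 + (-5) = 19 — in agreement.
Step 11: x = -15 + (4) = -11, y = 19 + (-1) = 18 — in agreement.
Step 12: x = -11 + (-8) = -19, y = 18 + (9) = 27 — consistent with the transcript.
Step 13: x = -19 + (2) = -17, y = 27 + (-3) = 24 — consistent with the transcript.
Step 14: x = -17 + (-1) = -18, y = 24 + (-3) = 21 — exactly as logged.
Step 15: x = -18 + (-6) = -24, y = 21 + (1) = 22 — agrees with the transcript.
Step 16: x = -24 + (-3) = -27, y = 22 + (-3) = 19 — confirmed correct.
The whole run recomputes cleanly — no discrepancies.

no error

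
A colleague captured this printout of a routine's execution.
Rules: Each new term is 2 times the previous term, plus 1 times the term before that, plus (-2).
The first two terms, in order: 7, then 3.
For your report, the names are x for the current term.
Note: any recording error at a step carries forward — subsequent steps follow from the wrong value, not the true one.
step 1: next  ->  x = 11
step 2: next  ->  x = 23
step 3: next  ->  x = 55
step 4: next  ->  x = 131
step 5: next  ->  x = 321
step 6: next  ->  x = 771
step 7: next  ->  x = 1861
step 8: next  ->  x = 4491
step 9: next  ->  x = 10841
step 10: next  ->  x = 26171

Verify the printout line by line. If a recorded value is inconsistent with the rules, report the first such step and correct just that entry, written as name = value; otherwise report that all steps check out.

step 1: x = 2*(3) + (1)*(7) + (-2) = 11 -> confirmed correct
step 2: x = 2*(11) + (1)*(3) + (-2) = 23 -> no discrepancy
step 3: x = 2*(23) + (1)*(11) + (-2) = 55 -> checks out
step 4: x = 2*(55) + (1)*(23) + (-2) = 131 -> consistent with the printout
step 5: x = 2*(131) + (1)*(55) + (-2) = 315 -> a discrepancy with the printout
Step 5 is the first one off; corrected, x = 315.

step 5, x = 315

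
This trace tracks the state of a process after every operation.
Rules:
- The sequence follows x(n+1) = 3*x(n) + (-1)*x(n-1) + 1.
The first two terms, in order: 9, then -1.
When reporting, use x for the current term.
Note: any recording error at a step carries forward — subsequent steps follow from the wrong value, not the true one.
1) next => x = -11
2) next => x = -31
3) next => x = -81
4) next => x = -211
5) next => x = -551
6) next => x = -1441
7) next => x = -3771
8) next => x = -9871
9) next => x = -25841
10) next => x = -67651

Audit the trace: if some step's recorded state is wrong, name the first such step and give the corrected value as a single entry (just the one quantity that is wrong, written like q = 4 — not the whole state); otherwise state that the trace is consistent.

Recomputing the run from the initial state:
step 1: x = -11
step 2: x = -31
step 3: x = -81
step 4: x = -211
step 5: x = -551
step 6: x = -1441
step 7: x = -3771
step 8: x = -9871
step 9: x = -25841
step 10: x = -67651
This matches the trace at every step.

no error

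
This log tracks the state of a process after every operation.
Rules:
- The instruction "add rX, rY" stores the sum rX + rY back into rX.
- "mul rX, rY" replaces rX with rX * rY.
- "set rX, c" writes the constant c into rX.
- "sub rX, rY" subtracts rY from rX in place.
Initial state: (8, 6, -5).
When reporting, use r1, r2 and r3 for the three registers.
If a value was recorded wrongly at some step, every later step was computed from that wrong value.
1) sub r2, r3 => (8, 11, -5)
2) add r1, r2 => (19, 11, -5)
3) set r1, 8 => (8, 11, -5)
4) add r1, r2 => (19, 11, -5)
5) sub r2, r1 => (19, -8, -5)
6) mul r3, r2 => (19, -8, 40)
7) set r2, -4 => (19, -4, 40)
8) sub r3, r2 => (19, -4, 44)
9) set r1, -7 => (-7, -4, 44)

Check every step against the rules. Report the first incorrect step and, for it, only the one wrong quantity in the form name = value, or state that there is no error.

no error

Recomputing the run from the initial state:
step 1: r1 = 8, r2 = 11, r3 = -5
step 2: r1 = 19, r2 = 11, r3 = -5
step 3: r1 = 8, r2 = 11, r3 = -5
step 4: r1 = 19, r2 = 11, r3 = -5
step 5: r1 = 19, r2 = -8, r3 = -5
step 6: r1 = 19, r2 = -8, r3 = 40
step 7: r1 = 19, r2 = -4, r3 = 40
step 8: r1 = 19, r2 = -4, r3 = 44
step 9: r1 = -7, r2 = -4, r3 = 44
This matches the log at every step.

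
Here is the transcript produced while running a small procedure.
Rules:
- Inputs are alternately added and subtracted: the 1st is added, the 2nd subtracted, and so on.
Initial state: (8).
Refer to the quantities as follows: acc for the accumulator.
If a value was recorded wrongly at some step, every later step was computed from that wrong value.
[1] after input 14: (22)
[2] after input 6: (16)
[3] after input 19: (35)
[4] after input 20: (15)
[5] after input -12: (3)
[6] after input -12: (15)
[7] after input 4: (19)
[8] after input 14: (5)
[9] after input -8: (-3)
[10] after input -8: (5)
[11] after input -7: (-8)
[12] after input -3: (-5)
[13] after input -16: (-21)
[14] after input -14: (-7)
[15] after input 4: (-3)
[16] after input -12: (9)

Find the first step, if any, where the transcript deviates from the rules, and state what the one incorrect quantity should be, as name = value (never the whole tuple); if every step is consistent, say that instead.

step 11, acc = -2

Recomputing the run from the initial state:
step 1: acc = 22
step 2: acc = 16
step 3: acc = 35
step 4: acc = 15
step 5: acc = 3
step 6: acc = 15
step 7: acc = 19
step 8: acc = 5
step 9: acc = -3
step 10: acc = 5
step 11: acc = -2
step 12: acc = 1
step 13: acc = -15
step 14: acc = -1
step 15: acc = 3
step 16: acc = 15
The first disagreement with the transcript is at step 11, where the value should be acc = -2.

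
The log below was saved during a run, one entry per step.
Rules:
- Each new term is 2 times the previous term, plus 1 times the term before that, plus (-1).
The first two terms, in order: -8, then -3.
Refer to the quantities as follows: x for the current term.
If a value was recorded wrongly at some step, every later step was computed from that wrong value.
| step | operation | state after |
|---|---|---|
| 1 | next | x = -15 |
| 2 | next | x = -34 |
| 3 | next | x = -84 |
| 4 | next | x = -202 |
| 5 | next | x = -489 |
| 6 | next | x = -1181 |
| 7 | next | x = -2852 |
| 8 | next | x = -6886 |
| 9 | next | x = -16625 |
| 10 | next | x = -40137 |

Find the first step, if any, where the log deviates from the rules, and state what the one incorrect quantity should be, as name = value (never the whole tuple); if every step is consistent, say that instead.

Recomputing the run from the initial state:
step 1: x = -15
step 2: x = -34
step 3: x = -84
step 4: x = -203
step 5: x = -491
step 6: x = -1186
step 7: x = -2864
step 8: x = -6915
step 9: x = -16695
step 10: x = -40306
The first disagreement with the log is at step 4, where the value should be x = -203.

step 4, x = -203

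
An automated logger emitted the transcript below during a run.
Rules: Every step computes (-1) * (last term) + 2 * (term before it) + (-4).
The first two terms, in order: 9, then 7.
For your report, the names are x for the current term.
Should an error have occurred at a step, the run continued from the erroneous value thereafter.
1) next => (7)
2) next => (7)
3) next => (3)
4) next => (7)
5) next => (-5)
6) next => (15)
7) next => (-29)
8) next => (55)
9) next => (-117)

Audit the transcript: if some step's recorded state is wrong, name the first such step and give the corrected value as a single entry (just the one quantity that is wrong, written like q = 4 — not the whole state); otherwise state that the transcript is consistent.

1. x = -1*(7) + (2)*(9) + (-4) = 7 (confirmed correct)
2. x = -1*(7) + (2)*(7) + (-4) = 3 (first mismatch against the transcript)
Step 2 is the first one off; corrected, x = 3.

step 2, x = 3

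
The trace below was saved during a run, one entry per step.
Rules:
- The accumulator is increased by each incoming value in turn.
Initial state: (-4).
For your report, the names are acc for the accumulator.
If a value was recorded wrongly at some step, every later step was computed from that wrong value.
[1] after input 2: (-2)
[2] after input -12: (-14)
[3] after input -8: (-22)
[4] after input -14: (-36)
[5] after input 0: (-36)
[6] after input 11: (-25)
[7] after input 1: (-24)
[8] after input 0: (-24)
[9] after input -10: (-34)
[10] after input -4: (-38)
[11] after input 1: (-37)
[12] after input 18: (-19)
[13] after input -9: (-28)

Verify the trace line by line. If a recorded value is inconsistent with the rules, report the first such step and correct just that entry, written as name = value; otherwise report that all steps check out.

Recomputing the run from the initial state:
step 1: acc = -2
step 2: acc = -14
step 3: acc = -22
step 4: acc = -36
step 5: acc = -36
step 6: acc = -25
step 7: acc = -24
step 8: acc = -24
step 9: acc = -34
step 10: acc = -38
step 11: acc = -37
step 12: acc = -19
step 13: acc = -28
This matches the trace at every step.

no error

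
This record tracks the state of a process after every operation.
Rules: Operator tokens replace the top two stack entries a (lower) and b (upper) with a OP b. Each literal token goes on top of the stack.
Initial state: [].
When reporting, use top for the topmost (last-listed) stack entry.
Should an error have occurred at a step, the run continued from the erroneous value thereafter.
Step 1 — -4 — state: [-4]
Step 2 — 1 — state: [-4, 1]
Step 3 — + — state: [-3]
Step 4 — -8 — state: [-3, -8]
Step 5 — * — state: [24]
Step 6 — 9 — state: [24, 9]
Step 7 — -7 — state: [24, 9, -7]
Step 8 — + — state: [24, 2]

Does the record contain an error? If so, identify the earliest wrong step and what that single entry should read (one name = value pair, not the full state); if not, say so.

Step 1: push -4: top = -4 — consistent with the record.
Step 2: push 1: top = 1 — in agreement.
Step 3: -4 + 1 = -3 — exactly as logged.
Step 4: push -8: top = -8 — consistent with the record.
Step 5: -3 * -8 = 24 — exactly as logged.
Step 6: push 9: top = 9 — same as recorded.
Step 7: push -7: top = -7 — agrees with the record.
Step 8: 9 + -7 = 2 — checks out.
All entries verified; no error found.

no error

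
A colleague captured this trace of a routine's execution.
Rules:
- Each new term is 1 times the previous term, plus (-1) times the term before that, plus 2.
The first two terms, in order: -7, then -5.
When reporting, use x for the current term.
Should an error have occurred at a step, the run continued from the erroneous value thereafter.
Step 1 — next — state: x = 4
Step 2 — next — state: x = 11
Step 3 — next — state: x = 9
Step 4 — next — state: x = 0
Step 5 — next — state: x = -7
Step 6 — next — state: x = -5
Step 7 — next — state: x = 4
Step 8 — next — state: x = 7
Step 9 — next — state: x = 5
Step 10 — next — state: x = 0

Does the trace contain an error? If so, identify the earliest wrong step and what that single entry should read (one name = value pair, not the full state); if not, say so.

step 8, x = 11

1. x = 1*(-5) + (-1)*(-7) + (2) = 4 (confirmed correct)
2. x = 1*(4) + (-1)*(-5) + (2) = 11 (no discrepancy)
3. x = 1*(11) + (-1)*(4) + (2) = 9 (verified)
4. x = 1*(9) + (-1)*(11) + (2) = 0 (confirmed correct)
5. x = 1*(0) + (-1)*(9) + (2) = -7 (confirmed correct)
6. x = 1*(-7) + (-1)*(0) + (2) = -5 (no discrepancy)
7. x = 1*(-5) + (-1)*(-7) + (2) = 4 (in agreement)
8. x = 1*(4) + (-1)*(-5) + (2) = 11 (the trace has a different value)
That makes step 8 the first incorrect line — x = 11 is what it should show.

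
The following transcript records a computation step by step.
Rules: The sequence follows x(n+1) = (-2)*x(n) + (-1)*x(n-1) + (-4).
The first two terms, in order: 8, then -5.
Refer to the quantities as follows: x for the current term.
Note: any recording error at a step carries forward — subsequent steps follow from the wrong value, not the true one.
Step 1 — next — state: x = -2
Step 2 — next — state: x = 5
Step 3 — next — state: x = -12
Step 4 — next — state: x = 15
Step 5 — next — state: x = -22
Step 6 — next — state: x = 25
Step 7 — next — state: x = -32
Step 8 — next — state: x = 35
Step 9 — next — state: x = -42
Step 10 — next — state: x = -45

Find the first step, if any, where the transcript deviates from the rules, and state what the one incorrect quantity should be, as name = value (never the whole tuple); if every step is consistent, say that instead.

Recomputing the run from the initial state:
step 1: x = -2
step 2: x = 5
step 3: x = -12
step 4: x = 15
step 5: x = -22
step 6: x = 25
step 7: x = -32
step 8: x = 35
step 9: x = -42
step 10: x = 45
The first disagreement with the transcript is at step 10, where the value should be x = 45.

step 10, x = 45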